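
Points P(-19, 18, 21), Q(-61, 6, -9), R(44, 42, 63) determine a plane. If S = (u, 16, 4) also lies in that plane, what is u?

A normal to the plane is n = PQ × PR = (216, -126, -252).
S lies in the plane iff n · PS = 0.
This gives (216)u + (8640) = 0, so u = -40.

-40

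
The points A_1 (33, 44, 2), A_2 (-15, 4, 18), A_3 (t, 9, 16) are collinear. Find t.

-9

Collinearity requires A_1A_2 × A_1A_3 = 0; each component is linear in t.
The y-component gives (16)t + (144) = 0, so t = -9.
The remaining components then also vanish.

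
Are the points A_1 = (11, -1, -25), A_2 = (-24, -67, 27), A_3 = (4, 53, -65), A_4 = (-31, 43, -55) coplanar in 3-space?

Yes

The four points are coplanar iff the 3×3 determinant with rows A_1A_2, A_1A_3, A_1A_4 is zero.
Rows: (-35, -66, 52), (-7, 54, -40), (-42, 44, -30).
Expanding along the first row: (-35)(140) − (-66)(-1470) + (52)(1960) = 0.
Zero determinant ⇒ coplanar.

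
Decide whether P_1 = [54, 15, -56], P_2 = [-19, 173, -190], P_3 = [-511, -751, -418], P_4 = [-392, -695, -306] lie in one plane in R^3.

Yes

A normal to the plane through P_1, P_2, P_3 is n = P_1P_2 × P_1P_3 = (-159840, 49284, 145188).
The plane has equation n·P = -16022628. For P_4: n·P_4 = -16022628.
Equal, so P_4 lies in the plane and all four are coplanar.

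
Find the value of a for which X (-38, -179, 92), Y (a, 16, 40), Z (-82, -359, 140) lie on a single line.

29/3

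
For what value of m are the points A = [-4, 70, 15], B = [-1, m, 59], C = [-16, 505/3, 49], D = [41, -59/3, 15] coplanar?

Coplanarity ⇔ det[AB; AC; AD] = 0.
Expanding, this is linear in m: (1530)m + (-245310) = 0.
So m = 481/3.

481/3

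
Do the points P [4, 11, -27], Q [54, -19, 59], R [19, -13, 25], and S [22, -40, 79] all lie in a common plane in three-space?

With P as base: PQ = (50, -30, 86), PR = (15, -24, 52), PS = (18, -51, 106).
PR × PS = (108, -654, -333).
PQ · (PR × PS) = -3618.
Since -3618 ≠ 0, the four points are not coplanar.

No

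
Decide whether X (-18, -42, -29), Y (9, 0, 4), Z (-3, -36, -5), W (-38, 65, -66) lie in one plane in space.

No

The four points are coplanar iff the 3×3 determinant with rows XY, XZ, XW is zero.
Rows: (27, 42, 33), (15, 6, 24), (-20, 107, -37).
Expanding along the first row: (27)(-2790) − (42)(-75) + (33)(1725) = -15255.
Nonzero ⇒ not coplanar.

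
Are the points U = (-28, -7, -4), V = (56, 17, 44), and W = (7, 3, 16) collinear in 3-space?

UV = (84, 24, 48), UW = (35, 10, 20).
UV × UW = (0, 0, 0).
The cross product vanishes, so the three points are collinear.

Yes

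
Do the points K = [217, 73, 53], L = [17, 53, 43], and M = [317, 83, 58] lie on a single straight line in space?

Yes

KL = (-200, -20, -10), KM = (100, 10, 5).
KL × KM = (0, 0, 0).
The cross product vanishes, so the three points are collinear.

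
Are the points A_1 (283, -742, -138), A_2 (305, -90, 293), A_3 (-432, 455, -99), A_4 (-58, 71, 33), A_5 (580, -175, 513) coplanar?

No

The plane through A_1, A_2, A_3 has normal n = A_1A_2 × A_1A_3 = (-490479, -309023, 492514) and equation n·P = 22522577.
Checking the remaining points: n·A_4 = 22760111, n·A_5 = 22260887.
Since n·A_4 = 22760111 ≠ 22522577, A_4 is off the plane and the points are not all coplanar.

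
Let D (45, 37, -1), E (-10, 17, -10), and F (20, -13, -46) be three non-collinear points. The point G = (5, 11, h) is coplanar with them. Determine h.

-19

The plane through D, E, F has equation 450x − 2250y + 2250z = -65250.
Substituting G: (2250)h + (-22500) = -65250, so h = -19.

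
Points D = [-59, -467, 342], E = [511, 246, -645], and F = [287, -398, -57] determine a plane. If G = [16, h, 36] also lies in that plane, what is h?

A normal to the plane is n = DE × DF = (-216384, -114072, -207368).
G lies in the plane iff n · DG = 0.
This gives (-114072)h + (-6045816) = 0, so h = -53.

-53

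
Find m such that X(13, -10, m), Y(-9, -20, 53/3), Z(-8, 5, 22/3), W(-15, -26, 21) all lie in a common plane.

31/3

Coplanarity ⇔ det[XY; XZ; XW] = 0.
Expanding, this is linear in m: (-144)m + (1488) = 0.
So m = 31/3.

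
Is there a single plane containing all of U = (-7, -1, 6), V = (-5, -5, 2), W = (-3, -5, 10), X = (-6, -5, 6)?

No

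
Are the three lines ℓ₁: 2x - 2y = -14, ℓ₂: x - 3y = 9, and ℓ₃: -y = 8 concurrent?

Yes

Lines aᵢx + bᵢy = cᵢ with pairwise distinct directions are concurrent exactly when det[aᵢ bᵢ cᵢ] = 0.
Here the determinant is 0.
It vanishes, so the lines are concurrent at (-15, -8).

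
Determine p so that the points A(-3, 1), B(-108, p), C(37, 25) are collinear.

Collinearity: (B − A) must be parallel to (C − A) = (40, 24).
Cross-multiplying the components: (p − 1)·(40) = (-105)·(24).
Solving gives p = -62.

-62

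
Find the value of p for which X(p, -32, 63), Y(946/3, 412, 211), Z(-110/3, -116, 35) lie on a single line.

58/3

Direction YZ = (-352, -528, -176). From the y-coordinate of X, the parameter along the line is τ = (-32 − 412)/(-528) = 37/44.
Then p = 946/3 + 37/44·(-352) = 58/3.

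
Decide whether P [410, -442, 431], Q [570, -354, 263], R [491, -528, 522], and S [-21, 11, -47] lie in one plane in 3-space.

Yes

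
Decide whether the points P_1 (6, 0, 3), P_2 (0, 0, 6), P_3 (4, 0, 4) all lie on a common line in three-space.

Yes

P_1P_2 = (-6, 0, 3), P_1P_3 = (-2, 0, 1).
P_1P_2 × P_1P_3 = (0, 0, 0).
The cross product vanishes, so the three points are collinear.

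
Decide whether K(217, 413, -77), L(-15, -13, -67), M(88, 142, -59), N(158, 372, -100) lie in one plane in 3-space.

No

A normal to the plane through K, L, M is n = KL × KM = (-4958, 2886, 7918).
The plane has equation n·P = -493654. For N: n·N = -501572.
-501572 ≠ -493654, so N is off the plane.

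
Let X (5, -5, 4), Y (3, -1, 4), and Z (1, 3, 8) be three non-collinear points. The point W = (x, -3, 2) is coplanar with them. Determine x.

A normal to the plane is n = XY × XZ = (16, 8, 0).
W lies in the plane iff n · XW = 0.
This gives (16)x + (-64) = 0, so x = 4.

4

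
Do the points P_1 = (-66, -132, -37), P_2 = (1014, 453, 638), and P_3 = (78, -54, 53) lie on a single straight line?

Yes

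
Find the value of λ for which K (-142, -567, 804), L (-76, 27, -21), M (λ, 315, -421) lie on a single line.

-44

Direction KL = (66, 594, -825). From the y-coordinate of M, the parameter along the line is τ = (315 − (-567))/594 = 49/33.
Then λ = (-142) + 49/33·(66) = -44.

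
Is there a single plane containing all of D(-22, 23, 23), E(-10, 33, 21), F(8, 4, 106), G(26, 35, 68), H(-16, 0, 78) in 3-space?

The plane through D, E, F has normal n = DE × DF = (792, -1056, -528) and equation n·P = -53856.
Checking the remaining points: n·G = -52272, n·H = -53856.
Since n·G = -52272 ≠ -53856, G is off the plane and the points are not all coplanar.

No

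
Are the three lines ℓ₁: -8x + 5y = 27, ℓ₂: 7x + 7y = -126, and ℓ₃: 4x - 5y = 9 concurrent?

Intersecting ℓ₁ and ℓ₂: solving the 2×2 system gives (x, y) = (-9, -9).
Substitute into ℓ₃: (4)(-9) + (-5)(-9) = 9.
This equals 9, so (-9, -9) lies on all three lines and they are concurrent.

Yes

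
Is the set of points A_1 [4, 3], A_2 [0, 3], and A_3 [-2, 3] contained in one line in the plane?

Yes

A_1A_2 = (-4, 0), A_1A_3 = (-6, 0).
Twice the signed area of △A_1A_2A_3 is (-4)(0) − (0)(-6) = 0.
The triangle is degenerate (zero area), so the points are collinear.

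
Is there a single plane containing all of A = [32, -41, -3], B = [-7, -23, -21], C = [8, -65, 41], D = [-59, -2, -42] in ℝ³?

No

A normal to the plane through A, B, C is n = AB × AC = (360, 2148, 1368).
The plane has equation n·P = -80652. For D: n·D = -82992.
-82992 ≠ -80652, so D is off the plane.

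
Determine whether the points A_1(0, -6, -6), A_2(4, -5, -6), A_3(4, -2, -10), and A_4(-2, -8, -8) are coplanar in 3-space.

A normal to the plane through A_1, A_2, A_3 is n = A_1A_2 × A_1A_3 = (-4, 16, 12).
The plane has equation n·P = -168. For A_4: n·A_4 = -216.
-216 ≠ -168, so A_4 is off the plane.

No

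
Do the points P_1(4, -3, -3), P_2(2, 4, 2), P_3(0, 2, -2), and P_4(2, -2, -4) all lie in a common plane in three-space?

Yes

The four points are coplanar iff the 3×3 determinant with rows P_1P_2, P_1P_3, P_1P_4 is zero.
Rows: (-2, 7, 5), (-4, 5, 1), (-2, 1, -1).
Expanding along the first row: (-2)(-6) − (7)(6) + (5)(6) = 0.
Zero determinant ⇒ coplanar.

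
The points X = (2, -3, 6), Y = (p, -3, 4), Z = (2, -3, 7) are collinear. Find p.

2

Collinearity requires XY × XZ = 0; each component is linear in p.
The y-component gives (-1)p + (2) = 0, so p = 2.
The remaining components then also vanish.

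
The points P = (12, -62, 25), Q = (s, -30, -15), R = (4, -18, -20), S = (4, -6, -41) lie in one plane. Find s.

8

Normal to plane PRS: n = (-384, -168, -96); plane equation n·X = 3408.
Requiring n·Q = 3408: (-384)s + (6480) = 3408.
So s = 8.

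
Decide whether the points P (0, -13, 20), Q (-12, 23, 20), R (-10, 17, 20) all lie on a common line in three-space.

PQ = (-12, 36, 0), PR = (-10, 30, 0).
PQ × PR = (0, 0, 0).
The cross product vanishes, so the three points are collinear.

Yes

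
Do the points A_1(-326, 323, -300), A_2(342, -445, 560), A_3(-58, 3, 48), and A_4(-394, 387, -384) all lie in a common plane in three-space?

Yes

With A_1 as base: A_1A_2 = (668, -768, 860), A_1A_3 = (268, -320, 348), A_1A_4 = (-68, 64, -84).
A_1A_3 × A_1A_4 = (4608, -1152, -4608).
A_1A_2 · (A_1A_3 × A_1A_4) = 0.
The scalar triple product vanishes, so the four points are coplanar.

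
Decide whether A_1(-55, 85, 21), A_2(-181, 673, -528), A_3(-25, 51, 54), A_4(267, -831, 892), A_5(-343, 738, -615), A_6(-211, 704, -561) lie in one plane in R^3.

The plane through A_1, A_2, A_3 has normal n = A_1A_2 × A_1A_3 = (738, -12312, -13356) and equation n·P = -1367586.
Checking the remaining points: n·A_4 = -1485234, n·A_5 = -1125450, n·A_6 = -1330650.
Since n·A_4 = -1485234 ≠ -1367586, A_4 is off the plane and the points are not all coplanar.

No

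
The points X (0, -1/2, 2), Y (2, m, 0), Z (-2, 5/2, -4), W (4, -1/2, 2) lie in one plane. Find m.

1/2

Coplanarity ⇔ det[XY; XZ; XW] = 0.
Expanding, this is linear in m: (-24)m + (12) = 0.
So m = 1/2.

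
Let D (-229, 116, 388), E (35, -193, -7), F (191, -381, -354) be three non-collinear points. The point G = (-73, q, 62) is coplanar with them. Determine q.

The plane through D, E, F has equation 32963x + 29988y − 1428z = -4623983.
Substituting G: (29988)q + (-2494835) = -4623983, so q = -71.

-71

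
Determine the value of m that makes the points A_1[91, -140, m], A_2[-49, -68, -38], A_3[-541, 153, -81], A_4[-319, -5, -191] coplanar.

-46

The points are coplanar iff A_1A_2 · (A_1A_3 × A_1A_4) = 0.
Expanding, this is linear in m: (-28674)m + (-1319004) = 0.
So m = -46.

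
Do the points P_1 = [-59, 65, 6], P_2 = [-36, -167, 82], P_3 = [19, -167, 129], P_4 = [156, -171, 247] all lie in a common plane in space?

No

The four points are coplanar iff the 3×3 determinant with rows P_1P_2, P_1P_3, P_1P_4 is zero.
Rows: (23, -232, 76), (78, -232, 123), (215, -236, 241).
Expanding along the first row: (23)(-26884) − (-232)(-7647) + (76)(31472) = -564.
Nonzero ⇒ not coplanar.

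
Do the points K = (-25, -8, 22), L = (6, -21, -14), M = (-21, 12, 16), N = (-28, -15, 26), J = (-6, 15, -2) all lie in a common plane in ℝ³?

The plane through K, L, M has normal n = KL × KM = (798, 42, 672) and equation n·P = -5502.
Checking the remaining points: n·N = -5502, n·J = -5502.
All equal -5502, so all 5 points lie in one plane.

Yes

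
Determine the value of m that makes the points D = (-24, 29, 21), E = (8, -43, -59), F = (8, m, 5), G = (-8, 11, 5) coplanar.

5

The points are coplanar iff DE · (DF × DG) = 0.
Expanding, this is linear in m: (768)m + (-3840) = 0.
So m = 5.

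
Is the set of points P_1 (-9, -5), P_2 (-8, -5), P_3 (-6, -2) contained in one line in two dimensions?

P_1P_2 = (1, 0), P_1P_3 = (3, 3).
If collinear, P_1P_3 would be a scalar multiple of P_1P_2. But (1)·(3) ≠ (0)·(3) (difference 3), so they are not parallel; the points are not collinear.

No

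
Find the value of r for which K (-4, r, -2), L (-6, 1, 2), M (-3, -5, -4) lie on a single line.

-3

Collinearity requires KL × KM = 0; each component is linear in r.
The x-component gives (6)r + (18) = 0, so r = -3.
The remaining components then also vanish.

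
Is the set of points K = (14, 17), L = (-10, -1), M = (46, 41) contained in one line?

Yes

KL = (-24, -18), KM = (32, 24).
Checking proportionality: KM = -4/3·KL, so the vectors are parallel and the points are collinear.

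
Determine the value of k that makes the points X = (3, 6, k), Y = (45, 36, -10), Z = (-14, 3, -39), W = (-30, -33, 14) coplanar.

-16

The points are coplanar iff XY · (XZ × XW) = 0.
Expanding, this is linear in k: (-1596)k + (-25536) = 0.
So k = -16.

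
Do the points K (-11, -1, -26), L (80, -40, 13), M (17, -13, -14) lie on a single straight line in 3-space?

Yes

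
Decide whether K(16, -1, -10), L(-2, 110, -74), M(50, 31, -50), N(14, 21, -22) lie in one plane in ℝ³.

With K as base: KL = (-18, 111, -64), KM = (34, 32, -40), KN = (-2, 22, -12).
KM × KN = (496, 488, 812).
KL · (KM × KN) = -6728.
Since -6728 ≠ 0, the four points are not coplanar.

No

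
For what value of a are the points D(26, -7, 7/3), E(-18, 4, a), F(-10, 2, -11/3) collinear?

Direction DF = (-36, 9, -6). From the x-coordinate of E, the parameter along the line is τ = (-18 − 26)/(-36) = 11/9.
Then a = 7/3 + 11/9·(-6) = -5.

-5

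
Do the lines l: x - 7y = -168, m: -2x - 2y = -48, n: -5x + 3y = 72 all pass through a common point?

Yes

Intersecting l and m: solving the 2×2 system gives (x, y) = (0, 24).
Substitute into n: (-5)(0) + (3)(24) = 72.
This equals 72, so (0, 24) lies on all three lines and they are concurrent.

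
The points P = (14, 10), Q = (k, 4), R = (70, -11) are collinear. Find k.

Collinearity: (Q − P) must be parallel to (R − P) = (56, -21).
Cross-multiplying the components: (k − 14)·(-21) = (-6)·(56).
Solving gives k = 30.

30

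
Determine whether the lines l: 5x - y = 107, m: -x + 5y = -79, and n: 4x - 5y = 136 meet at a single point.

Yes

Intersecting l and m: solving the 2×2 system gives (x, y) = (19, -12).
Substitute into n: (4)(19) + (-5)(-12) = 136.
This equals 136, so (19, -12) lies on all three lines and they are concurrent.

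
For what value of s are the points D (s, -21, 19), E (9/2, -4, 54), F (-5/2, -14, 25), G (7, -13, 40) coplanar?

3

The points are coplanar iff DE · (DF × DG) = 0.
Expanding, this is linear in s: (121)s + (-363) = 0.
So s = 3.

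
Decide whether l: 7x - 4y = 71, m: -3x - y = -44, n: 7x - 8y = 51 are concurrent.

Yes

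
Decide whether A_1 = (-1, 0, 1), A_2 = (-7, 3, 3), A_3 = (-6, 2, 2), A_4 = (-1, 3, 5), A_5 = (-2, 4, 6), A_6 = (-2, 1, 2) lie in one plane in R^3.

Yes

The plane through A_1, A_2, A_3 has normal n = A_1A_2 × A_1A_3 = (-1, -4, 3) and equation n·P = 4.
Checking the remaining points: n·A_4 = 4, n·A_5 = 4, n·A_6 = 4.
All equal 4, so all 6 points lie in one plane.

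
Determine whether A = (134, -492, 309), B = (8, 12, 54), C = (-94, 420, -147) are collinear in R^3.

No

AB = (-126, 504, -255), AC = (-228, 912, -456).
AB × AC = (2736, 684, 0).
The cross product is nonzero, so the points do not lie on one line.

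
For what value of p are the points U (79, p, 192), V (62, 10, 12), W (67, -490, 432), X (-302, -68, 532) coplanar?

Coplanarity ⇔ det[UV; UW; UX] = 0.
Expanding, this is linear in p: (155480)p + (35138480) = 0.
So p = -226.

-226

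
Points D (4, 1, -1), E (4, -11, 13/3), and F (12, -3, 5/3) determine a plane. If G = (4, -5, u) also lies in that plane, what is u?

5/3

A normal to the plane is n = DE × DF = (-32/3, 128/3, 96).
G lies in the plane iff n · DG = 0.
This gives (96)u + (-160) = 0, so u = 5/3.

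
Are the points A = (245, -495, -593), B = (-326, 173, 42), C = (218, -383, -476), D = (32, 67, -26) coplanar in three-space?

The four points are coplanar iff the 3×3 determinant with rows AB, AC, AD is zero.
Rows: (-571, 668, 635), (-27, 112, 117), (-213, 562, 567).
Expanding along the first row: (-571)(-2250) − (668)(9612) + (635)(8682) = 377004.
Nonzero ⇒ not coplanar.

No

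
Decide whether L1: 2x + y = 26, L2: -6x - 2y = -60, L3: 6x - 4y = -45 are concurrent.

No

Lines aᵢx + bᵢy = cᵢ with pairwise distinct directions are concurrent exactly when det[aᵢ bᵢ cᵢ] = 0.
Here the determinant is 6.
Nonzero, so no common point exists.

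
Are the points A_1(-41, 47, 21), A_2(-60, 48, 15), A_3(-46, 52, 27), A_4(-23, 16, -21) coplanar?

No

The four points are coplanar iff the 3×3 determinant with rows A_1A_2, A_1A_3, A_1A_4 is zero.
Rows: (-19, 1, -6), (-5, 5, 6), (18, -31, -42).
Expanding along the first row: (-19)(-24) − (1)(102) + (-6)(65) = -36.
Nonzero ⇒ not coplanar.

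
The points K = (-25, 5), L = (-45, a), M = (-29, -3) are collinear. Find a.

-35

The three points are collinear iff det[KL; KM] = 0.
This determinant is linear in a: (4)a + (140) = 0, so a = -35.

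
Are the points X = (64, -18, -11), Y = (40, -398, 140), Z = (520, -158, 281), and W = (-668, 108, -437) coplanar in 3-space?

No

The four points are coplanar iff the 3×3 determinant with rows XY, XZ, XW is zero.
Rows: (-24, -380, 151), (456, -140, 292), (-732, 126, -426).
Expanding along the first row: (-24)(22848) − (-380)(19488) + (151)(-45024) = 58464.
Nonzero ⇒ not coplanar.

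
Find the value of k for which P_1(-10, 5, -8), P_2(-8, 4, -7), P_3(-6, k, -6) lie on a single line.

Collinearity requires P_1P_2 × P_1P_3 = 0; each component is linear in k.
The x-component gives (-1)k + (3) = 0, so k = 3.
The remaining components then also vanish.

3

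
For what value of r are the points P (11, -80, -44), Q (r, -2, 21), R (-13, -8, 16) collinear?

-15

Collinearity requires PQ × PR = 0; each component is linear in r.
The y-component gives (-60)r + (-900) = 0, so r = -15.
The remaining components then also vanish.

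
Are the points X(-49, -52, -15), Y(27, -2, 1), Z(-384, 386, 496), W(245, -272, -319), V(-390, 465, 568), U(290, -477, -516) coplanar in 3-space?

No

The plane through X, Y, Z has normal n = XY × XZ = (18542, -44196, 50038) and equation n·P = 639064.
Checking the remaining points: n·W = 601980, n·V = 639064, n·U = 639064.
Since n·W = 601980 ≠ 639064, W is off the plane and the points are not all coplanar.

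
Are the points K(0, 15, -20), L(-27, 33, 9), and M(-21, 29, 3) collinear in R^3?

No

KL = (-27, 18, 29), KM = (-21, 14, 23).
Comparing components 2 and 3: (18)(23) − (29)(14) = 8 ≠ 0, so KL and KM are not parallel and the points are not collinear.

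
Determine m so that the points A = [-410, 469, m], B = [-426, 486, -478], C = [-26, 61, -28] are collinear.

Collinearity requires AB × AC = 0; each component is linear in m.
The x-component gives (-425)m + (-195500) = 0, so m = -460.
The remaining components then also vanish.

-460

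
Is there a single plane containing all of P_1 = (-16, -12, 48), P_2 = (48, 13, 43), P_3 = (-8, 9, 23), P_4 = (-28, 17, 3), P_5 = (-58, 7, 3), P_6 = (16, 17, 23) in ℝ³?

The plane through P_1, P_2, P_3 has normal n = P_1P_2 × P_1P_3 = (-520, 1560, 1144) and equation n·P = 44512.
Checking the remaining points: n·P_4 = 44512, n·P_5 = 44512, n·P_6 = 44512.
All equal 44512, so all 6 points lie in one plane.

Yes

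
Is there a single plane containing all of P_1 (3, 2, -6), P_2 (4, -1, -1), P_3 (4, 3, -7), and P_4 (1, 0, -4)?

Yes

A normal to the plane through P_1, P_2, P_3 is n = P_1P_2 × P_1P_3 = (-2, 6, 4).
The plane has equation n·P = -18. For P_4: n·P_4 = -18.
Equal, so P_4 lies in the plane and all four are coplanar.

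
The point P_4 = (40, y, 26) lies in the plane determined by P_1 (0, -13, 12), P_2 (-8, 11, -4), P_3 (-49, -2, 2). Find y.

-31

Coplanarity requires P_1P_2 · (P_1P_3 × P_1P_4) = 0.
P_1P_2 = (-8, 24, -16), P_1P_3 = (-49, 11, -10); the triple product is linear in y with coefficient 704 and constant term 21824.
Setting it to zero: y = -31.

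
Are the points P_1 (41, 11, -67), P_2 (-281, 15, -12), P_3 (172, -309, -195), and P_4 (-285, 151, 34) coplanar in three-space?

A normal to the plane through P_1, P_2, P_3 is n = P_1P_2 × P_1P_3 = (17088, -34011, 102516).
The plane has equation n·P = -6542085. For P_4: n·P_4 = -6520197.
-6520197 ≠ -6542085, so P_4 is off the plane.

No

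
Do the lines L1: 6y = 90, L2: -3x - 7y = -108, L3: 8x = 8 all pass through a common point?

The three lines meet at one point iff the augmented coefficient matrix [aᵢ bᵢ cᵢ] has rank < 3, i.e. its determinant vanishes.
Here the determinant is 0.
It vanishes, so the lines are concurrent at (1, 15).

Yes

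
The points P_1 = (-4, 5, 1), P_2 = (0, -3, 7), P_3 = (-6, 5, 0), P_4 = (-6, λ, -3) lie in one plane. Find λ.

11

Coplanarity ⇔ det[P_1P_2; P_1P_3; P_1P_4] = 0.
Expanding, this is linear in λ: (-8)λ + (88) = 0.
So λ = 11.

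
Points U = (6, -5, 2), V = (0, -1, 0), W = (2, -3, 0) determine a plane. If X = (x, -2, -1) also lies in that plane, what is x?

Coplanarity requires UV · (UW × UX) = 0.
UV = (-6, 4, -2), UW = (-4, 2, -2); the triple product is linear in x with coefficient -4 and constant term 0.
Setting it to zero: x = 0.

0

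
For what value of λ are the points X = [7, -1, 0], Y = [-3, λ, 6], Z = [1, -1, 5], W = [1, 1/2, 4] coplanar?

Coplanarity ⇔ det[XY; XZ; XW] = 0.
Expanding, this is linear in λ: (-6)λ + (15) = 0.
So λ = 5/2.

5/2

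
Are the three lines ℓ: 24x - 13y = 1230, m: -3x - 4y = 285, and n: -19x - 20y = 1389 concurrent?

Yes

Lines aᵢx + bᵢy = cᵢ with pairwise distinct directions are concurrent exactly when det[aᵢ bᵢ cᵢ] = 0.
Here the determinant is 0.
It vanishes, so the lines are concurrent at (9, -78).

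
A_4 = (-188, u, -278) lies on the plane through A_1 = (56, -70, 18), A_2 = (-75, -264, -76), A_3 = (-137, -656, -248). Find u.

-716

The plane through A_1, A_2, A_3 has equation −3480x − 16704y + 39324z = 1682232.
Substituting A_4: (-16704)u + (-10277832) = 1682232, so u = -716.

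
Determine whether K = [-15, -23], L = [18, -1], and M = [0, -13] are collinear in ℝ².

KL = (33, 22), KM = (15, 10).
Twice the signed area of △KLM is (33)(10) − (22)(15) = 0.
The triangle is degenerate (zero area), so the points are collinear.

Yes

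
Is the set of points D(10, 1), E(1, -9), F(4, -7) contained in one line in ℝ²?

DE = (-9, -10), DF = (-6, -8).
det[DE; DF] = (-9)(-8) − (-10)(-6) = 12.
The determinant is nonzero, so they are not collinear.

No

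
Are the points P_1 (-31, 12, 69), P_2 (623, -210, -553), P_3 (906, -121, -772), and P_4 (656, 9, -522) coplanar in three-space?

Yes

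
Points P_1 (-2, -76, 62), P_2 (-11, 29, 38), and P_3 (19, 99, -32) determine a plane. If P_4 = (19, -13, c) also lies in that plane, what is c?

8

A normal to the plane is n = P_1P_2 × P_1P_3 = (-5670, -1350, -3780).
P_4 lies in the plane iff n · P_1P_4 = 0.
This gives (-3780)c + (30240) = 0, so c = 8.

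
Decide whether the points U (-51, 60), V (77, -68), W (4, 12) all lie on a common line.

No

UV = (128, -128), UW = (55, -48).
det[UV; UW] = (128)(-48) − (-128)(55) = 896.
The determinant is nonzero, so they are not collinear.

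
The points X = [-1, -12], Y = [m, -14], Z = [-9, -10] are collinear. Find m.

Collinearity: (Y − X) must be parallel to (Z − X) = (-8, 2).
Cross-multiplying the components: (m − (-1))·(2) = (-2)·(-8).
Solving gives m = 7.

7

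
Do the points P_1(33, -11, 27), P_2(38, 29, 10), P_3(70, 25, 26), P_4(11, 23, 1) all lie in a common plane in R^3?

Yes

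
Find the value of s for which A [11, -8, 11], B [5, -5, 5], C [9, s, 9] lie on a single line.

Direction AB = (-6, 3, -6). From the x-coordinate of C, the parameter along the line is τ = (9 − 11)/(-6) = 1/3.
Then s = (-8) + 1/3·(3) = -7.

-7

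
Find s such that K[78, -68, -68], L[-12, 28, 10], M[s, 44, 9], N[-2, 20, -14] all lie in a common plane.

-25

Normal to plane KLN: n = (-1680, -1380, -240); plane equation n·P = -20880.
Requiring n·M = -20880: (-1680)s + (-62880) = -20880.
So s = -25.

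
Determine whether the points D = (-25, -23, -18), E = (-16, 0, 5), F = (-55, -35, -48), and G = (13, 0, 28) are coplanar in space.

No

With D as base: DE = (9, 23, 23), DF = (-30, -12, -30), DG = (38, 23, 46).
DF × DG = (138, 240, -234).
DE · (DF × DG) = 1380.
Since 1380 ≠ 0, the four points are not coplanar.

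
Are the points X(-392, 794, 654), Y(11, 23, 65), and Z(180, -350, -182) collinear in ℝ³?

XY = (403, -771, -589), XZ = (572, -1144, -836).
XY × XZ = (-29260, 0, -20020).
The cross product is nonzero, so the points do not lie on one line.

No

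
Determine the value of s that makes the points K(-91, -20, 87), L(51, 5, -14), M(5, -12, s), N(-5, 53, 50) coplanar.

Normal to plane KLN: n = (6448, -3432, 8216); plane equation n·P = 196664.
Requiring n·M = 196664: (8216)s + (73424) = 196664.
So s = 15.

15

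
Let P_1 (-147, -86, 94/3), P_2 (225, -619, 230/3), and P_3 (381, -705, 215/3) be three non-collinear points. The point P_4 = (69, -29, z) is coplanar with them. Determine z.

-19/3

The plane through P_1, P_2, P_3 has equation (19691/3)x + 8932y + 51156z = -130123.
Substituting P_4: (51156)z + (193865) = -130123, so z = -19/3.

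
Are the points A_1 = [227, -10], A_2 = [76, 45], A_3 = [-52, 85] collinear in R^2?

A_1A_2 = (-151, 55), A_1A_3 = (-279, 95).
If collinear, A_1A_3 would be a scalar multiple of A_1A_2. But (-151)·(95) ≠ (55)·(-279) (difference 1000), so they are not parallel; the points are not collinear.

No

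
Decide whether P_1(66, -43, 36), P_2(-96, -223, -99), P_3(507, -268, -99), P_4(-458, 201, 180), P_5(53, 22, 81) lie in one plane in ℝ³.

Yes

The plane through P_1, P_2, P_3 has normal n = P_1P_2 × P_1P_3 = (-6075, -81405, 115830) and equation n·P = 7269345.
Checking the remaining points: n·P_4 = 7269345, n·P_5 = 7269345.
All equal 7269345, so all 5 points lie in one plane.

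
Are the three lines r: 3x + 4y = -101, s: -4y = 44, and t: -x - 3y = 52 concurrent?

Lines aᵢx + bᵢy = cᵢ with pairwise distinct directions are concurrent exactly when det[aᵢ bᵢ cᵢ] = 0.
Here the determinant is 0.
It vanishes, so the lines are concurrent at (-19, -11).

Yes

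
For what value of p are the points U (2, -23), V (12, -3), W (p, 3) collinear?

15

The three points are collinear iff det[UV; UW] = 0.
This determinant is linear in p: (-20)p + (300) = 0, so p = 15.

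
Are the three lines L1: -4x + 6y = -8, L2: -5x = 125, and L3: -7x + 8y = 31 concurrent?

Intersecting L1 and L2: solving the 2×2 system gives (x, y) = (-25, -18).
Substitute into L3: (-7)(-25) + (8)(-18) = 31.
This equals 31, so (-25, -18) lies on all three lines and they are concurrent.

Yes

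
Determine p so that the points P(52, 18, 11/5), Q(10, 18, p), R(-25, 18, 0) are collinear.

Direction PR = (-77, 0, -11/5). From the x-coordinate of Q, the parameter along the line is τ = (10 − 52)/(-77) = 6/11.
Then p = 11/5 + 6/11·(-11/5) = 1.

1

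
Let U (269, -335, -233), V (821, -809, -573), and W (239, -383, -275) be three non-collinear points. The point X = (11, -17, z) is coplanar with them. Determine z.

Coplanarity requires UV · (UW × UX) = 0.
UV = (552, -474, -340), UW = (-30, -48, -42); the triple product is linear in z with coefficient -40716 and constant term 203580.
Setting it to zero: z = 5.

5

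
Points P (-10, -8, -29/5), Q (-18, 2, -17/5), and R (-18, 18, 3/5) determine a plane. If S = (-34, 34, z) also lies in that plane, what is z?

22/5

A normal to the plane is n = PQ × PR = (8/5, 32, -128).
S lies in the plane iff n · PS = 0.
This gives (-128)z + (2816/5) = 0, so z = 22/5.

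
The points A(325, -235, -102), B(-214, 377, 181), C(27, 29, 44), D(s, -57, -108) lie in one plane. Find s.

410

Coplanarity ⇔ det[AB; AC; AD] = 0.
Expanding, this is linear in s: (14640)s + (-6002400) = 0.
So s = 410.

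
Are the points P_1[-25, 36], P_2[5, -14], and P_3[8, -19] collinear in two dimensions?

Yes

P_1P_2 = (30, -50), P_1P_3 = (33, -55).
Twice the signed area of △P_1P_2P_3 is (30)(-55) − (-50)(33) = 0.
The triangle is degenerate (zero area), so the points are collinear.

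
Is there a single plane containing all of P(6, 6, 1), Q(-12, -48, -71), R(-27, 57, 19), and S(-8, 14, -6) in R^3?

With P as base: PQ = (-18, -54, -72), PR = (-33, 51, 18), PS = (-14, 8, -7).
PR × PS = (-501, -483, 450).
PQ · (PR × PS) = 2700.
Since 2700 ≠ 0, the four points are not coplanar.

No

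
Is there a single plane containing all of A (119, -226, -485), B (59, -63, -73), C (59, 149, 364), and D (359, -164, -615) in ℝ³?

No

The four points are coplanar iff the 3×3 determinant with rows AB, AC, AD is zero.
Rows: (-60, 163, 412), (-60, 375, 849), (240, 62, -130).
Expanding along the first row: (-60)(-101388) − (163)(-195960) + (412)(-93720) = -587880.
Nonzero ⇒ not coplanar.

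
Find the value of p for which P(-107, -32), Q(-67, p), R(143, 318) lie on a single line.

24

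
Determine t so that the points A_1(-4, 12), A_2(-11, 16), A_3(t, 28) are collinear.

-32

Collinearity: (A_3 − A_1) must be parallel to (A_2 − A_1) = (-7, 4).
Cross-multiplying the components: (t − (-4))·(4) = (16)·(-7).
Solving gives t = -32.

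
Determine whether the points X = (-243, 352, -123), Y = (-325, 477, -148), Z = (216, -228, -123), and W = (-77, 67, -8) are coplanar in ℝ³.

With X as base: XY = (-82, 125, -25), XZ = (459, -580, 0), XW = (166, -285, 115).
XZ × XW = (-66700, -52785, -34535).
XY · (XZ × XW) = -265350.
Since -265350 ≠ 0, the four points are not coplanar.

No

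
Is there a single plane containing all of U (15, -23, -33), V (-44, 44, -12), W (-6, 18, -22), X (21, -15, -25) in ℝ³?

No

With U as base: UV = (-59, 67, 21), UW = (-21, 41, 11), UX = (6, 8, 8).
UW × UX = (240, 234, -414).
UV · (UW × UX) = -7176.
Since -7176 ≠ 0, the four points are not coplanar.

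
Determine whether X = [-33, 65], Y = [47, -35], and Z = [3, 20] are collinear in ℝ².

Yes

XY = (80, -100), XZ = (36, -45).
Checking proportionality: XZ = 9/20·XY, so the vectors are parallel and the points are collinear.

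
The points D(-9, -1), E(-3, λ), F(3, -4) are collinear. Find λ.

-5/2

Collinearity: (E − D) must be parallel to (F − D) = (12, -3).
Cross-multiplying the components: (λ − (-1))·(12) = (6)·(-3).
Solving gives λ = -5/2.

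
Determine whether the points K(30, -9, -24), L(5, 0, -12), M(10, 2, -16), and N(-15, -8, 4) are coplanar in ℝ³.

Yes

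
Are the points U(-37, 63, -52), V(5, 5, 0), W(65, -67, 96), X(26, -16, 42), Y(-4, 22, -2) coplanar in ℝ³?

The plane through U, V, W has normal n = UV × UW = (-1824, -912, 456) and equation n·P = -13680.
Checking the remaining points: n·X = -13680, n·Y = -13680.
All equal -13680, so all 5 points lie in one plane.

Yes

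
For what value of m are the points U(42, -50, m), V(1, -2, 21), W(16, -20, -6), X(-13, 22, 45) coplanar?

-53

The points are coplanar iff UV · (UW × UX) = 0.
Expanding, this is linear in m: (-108)m + (-5724) = 0.
So m = -53.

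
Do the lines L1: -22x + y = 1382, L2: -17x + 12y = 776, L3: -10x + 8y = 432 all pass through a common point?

Intersecting L1 and L2: solving the 2×2 system gives (x, y) = (-64, -26).
Substitute into L3: (-10)(-64) + (8)(-26) = 432.
This equals 432, so (-64, -26) lies on all three lines and they are concurrent.

Yes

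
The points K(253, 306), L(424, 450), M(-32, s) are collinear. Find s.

The three points are collinear iff det[KL; KM] = 0.
This determinant is linear in s: (171)s + (-11286) = 0, so s = 66.

66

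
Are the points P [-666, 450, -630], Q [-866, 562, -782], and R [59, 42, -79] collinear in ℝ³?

No

PQ = (-200, 112, -152), PR = (725, -408, 551).
PQ × PR = (-304, 0, 400).
The cross product is nonzero, so the points do not lie on one line.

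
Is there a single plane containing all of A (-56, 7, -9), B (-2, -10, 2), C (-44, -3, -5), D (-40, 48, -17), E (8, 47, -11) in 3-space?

No

The plane through A, B, C has normal n = AB × AC = (42, -84, -336) and equation n·P = 84.
Checking the remaining points: n·D = 0, n·E = 84.
Since n·D = 0 ≠ 84, D is off the plane and the points are not all coplanar.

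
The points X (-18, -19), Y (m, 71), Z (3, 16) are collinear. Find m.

36

Collinearity: (Y − X) must be parallel to (Z − X) = (21, 35).
Cross-multiplying the components: (m − (-18))·(35) = (90)·(21).
Solving gives m = 36.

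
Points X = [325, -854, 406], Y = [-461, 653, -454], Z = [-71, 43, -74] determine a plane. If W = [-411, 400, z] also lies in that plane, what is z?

The plane through X, Y, Z has equation 48060x − 36720y − 108270z = 3020760.
Substituting W: (-108270)z + (-34440660) = 3020760, so z = -346.

-346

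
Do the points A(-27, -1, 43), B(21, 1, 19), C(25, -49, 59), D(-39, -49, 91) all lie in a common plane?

No

The four points are coplanar iff the 3×3 determinant with rows AB, AC, AD is zero.
Rows: (48, 2, -24), (52, -48, 16), (-12, -48, 48).
Expanding along the first row: (48)(-1536) − (2)(2688) + (-24)(-3072) = -5376.
Nonzero ⇒ not coplanar.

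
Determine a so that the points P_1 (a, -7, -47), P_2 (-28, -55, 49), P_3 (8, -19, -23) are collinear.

20

Collinearity requires P_1P_2 × P_1P_3 = 0; each component is linear in a.
The y-component gives (-72)a + (1440) = 0, so a = 20.
The remaining components then also vanish.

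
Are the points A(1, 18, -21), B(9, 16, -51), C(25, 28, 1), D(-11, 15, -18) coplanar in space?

A normal to the plane through A, B, C is n = AB × AC = (256, -896, 128).
The plane has equation n·P = -18560. For D: n·D = -18560.
Equal, so D lies in the plane and all four are coplanar.

Yes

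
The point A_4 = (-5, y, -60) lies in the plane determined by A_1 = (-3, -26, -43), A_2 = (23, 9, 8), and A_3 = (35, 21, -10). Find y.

Coplanarity requires A_1A_2 · (A_1A_3 × A_1A_4) = 0.
A_1A_2 = (26, 35, 51), A_1A_3 = (38, 47, 33); the triple product is linear in y with coefficient 1080 and constant term 32400.
Setting it to zero: y = -30.

-30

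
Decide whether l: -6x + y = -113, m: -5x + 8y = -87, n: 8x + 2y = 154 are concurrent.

Yes

Intersecting l and m: solving the 2×2 system gives (x, y) = (19, 1).
Substitute into n: (8)(19) + (2)(1) = 154.
This equals 154, so (19, 1) lies on all three lines and they are concurrent.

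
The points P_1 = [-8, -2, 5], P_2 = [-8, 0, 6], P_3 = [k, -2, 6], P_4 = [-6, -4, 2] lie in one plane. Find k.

Normal to plane P_1P_2P_4: n = (-4, 2, -4); plane equation n·P = 8.
Requiring n·P_3 = 8: (-4)k + (-28) = 8.
So k = -9.

-9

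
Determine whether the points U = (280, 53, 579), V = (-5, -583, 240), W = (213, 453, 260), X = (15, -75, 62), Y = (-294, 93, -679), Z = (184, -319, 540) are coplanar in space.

The plane through U, V, W has normal n = UV × UW = (338484, -68202, -156612) and equation n·P = 482466.
Checking the remaining points: n·X = 482466, n·Y = 482466, n·Z = -532986.
Since n·Z = -532986 ≠ 482466, Z is off the plane and the points are not all coplanar.

No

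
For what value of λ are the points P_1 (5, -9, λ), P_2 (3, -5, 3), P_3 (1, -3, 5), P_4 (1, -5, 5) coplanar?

Coplanarity ⇔ det[P_1P_2; P_1P_3; P_1P_4] = 0.
Expanding, this is linear in λ: (-4)λ + (4) = 0.
So λ = 1.

1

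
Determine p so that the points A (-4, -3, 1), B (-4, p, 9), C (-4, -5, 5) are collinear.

Direction AC = (0, -2, 4). From the z-coordinate of B, the parameter along the line is τ = (9 − 1)/4 = 2.
Then p = (-3) + 2·(-2) = -7.

-7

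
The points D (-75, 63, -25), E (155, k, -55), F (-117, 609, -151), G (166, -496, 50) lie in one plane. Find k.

Coplanarity ⇔ det[DE; DF; DG] = 0.
Expanding, this is linear in k: (-27216)k + (-1823472) = 0.
So k = -67.

-67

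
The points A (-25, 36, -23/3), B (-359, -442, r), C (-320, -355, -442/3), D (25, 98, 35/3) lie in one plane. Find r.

-605/3

Coplanarity ⇔ det[AB; AC; AD] = 0.
Expanding, this is linear in r: (1260)r + (254100) = 0.
So r = -605/3.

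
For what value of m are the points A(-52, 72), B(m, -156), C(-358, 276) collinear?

290

Collinearity: (B − A) must be parallel to (C − A) = (-306, 204).
Cross-multiplying the components: (m − (-52))·(204) = (-228)·(-306).
Solving gives m = 290.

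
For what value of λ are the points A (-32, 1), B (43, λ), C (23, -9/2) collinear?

-13/2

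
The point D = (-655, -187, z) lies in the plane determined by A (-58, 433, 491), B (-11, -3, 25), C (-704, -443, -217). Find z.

33

Coplanarity requires AB · (AC × AD) = 0.
AB = (47, -436, -466), AC = (-646, -876, -708); the triple product is linear in z with coefficient -322828 and constant term 10653324.
Setting it to zero: z = 33.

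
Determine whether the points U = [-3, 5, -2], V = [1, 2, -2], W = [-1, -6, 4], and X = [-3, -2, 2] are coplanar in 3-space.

No

The four points are coplanar iff the 3×3 determinant with rows UV, UW, UX is zero.
Rows: (4, -3, 0), (2, -11, 6), (0, -7, 4).
Expanding along the first row: (4)(-2) − (-3)(8) + (0)(-14) = 16.
Nonzero ⇒ not coplanar.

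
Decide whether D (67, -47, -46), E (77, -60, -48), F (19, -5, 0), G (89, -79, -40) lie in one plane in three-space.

No

The four points are coplanar iff the 3×3 determinant with rows DE, DF, DG is zero.
Rows: (10, -13, -2), (-48, 42, 46), (22, -32, 6).
Expanding along the first row: (10)(1724) − (-13)(-1300) + (-2)(612) = -884.
Nonzero ⇒ not coplanar.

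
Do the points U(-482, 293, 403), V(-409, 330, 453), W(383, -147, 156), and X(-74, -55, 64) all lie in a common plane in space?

The four points are coplanar iff the 3×3 determinant with rows UV, UW, UX is zero.
Rows: (73, 37, 50), (865, -440, -247), (408, -348, -339).
Expanding along the first row: (73)(63204) − (37)(-192459) + (50)(-121500) = 5659875.
Nonzero ⇒ not coplanar.

No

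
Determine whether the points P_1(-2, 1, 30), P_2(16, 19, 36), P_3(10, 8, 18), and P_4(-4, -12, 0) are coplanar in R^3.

With P_1 as base: P_1P_2 = (18, 18, 6), P_1P_3 = (12, 7, -12), P_1P_4 = (-2, -13, -30).
P_1P_3 × P_1P_4 = (-366, 384, -142).
P_1P_2 · (P_1P_3 × P_1P_4) = -528.
Since -528 ≠ 0, the four points are not coplanar.

No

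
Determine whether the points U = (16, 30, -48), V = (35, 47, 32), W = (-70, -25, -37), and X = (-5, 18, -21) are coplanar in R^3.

A normal to the plane through U, V, W is n = UV × UW = (4587, -7089, 417).
The plane has equation n·P = -159294. For X: n·X = -159294.
Equal, so X lies in the plane and all four are coplanar.

Yes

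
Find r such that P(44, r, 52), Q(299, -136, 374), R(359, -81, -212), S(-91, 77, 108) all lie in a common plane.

24

The points are coplanar iff PQ · (PR × PS) = 0.
Expanding, this is linear in r: (-244500)r + (5868000) = 0.
So r = 24.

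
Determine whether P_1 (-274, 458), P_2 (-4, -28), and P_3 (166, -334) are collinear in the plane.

Yes

P_1P_2 = (270, -486), P_1P_3 = (440, -792).
det[P_1P_2; P_1P_3] = (270)(-792) − (-486)(440) = 0.
The determinant is zero, so the points are collinear.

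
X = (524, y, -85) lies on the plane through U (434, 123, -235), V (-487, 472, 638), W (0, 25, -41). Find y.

The plane through U, V, W has equation 153260x − 200208y + 241724z = -14915884.
Substituting X: (-200208)y + (59761700) = -14915884, so y = 373.

373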